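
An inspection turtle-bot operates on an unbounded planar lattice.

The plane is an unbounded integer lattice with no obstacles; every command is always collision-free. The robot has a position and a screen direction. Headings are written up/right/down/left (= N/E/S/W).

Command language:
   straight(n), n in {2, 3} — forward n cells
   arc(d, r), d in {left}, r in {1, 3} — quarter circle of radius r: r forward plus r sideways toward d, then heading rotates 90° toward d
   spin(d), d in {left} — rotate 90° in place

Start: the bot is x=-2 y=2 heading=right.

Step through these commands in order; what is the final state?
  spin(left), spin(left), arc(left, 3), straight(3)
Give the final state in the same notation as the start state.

x=-5 y=-4 heading=down

initial: x=-2 y=2 heading=right
[1] after spin(left): x=-2 y=2 heading=up
[2] after spin(left): x=-2 y=2 heading=left
[3] after arc(left, 3): x=-5 y=-1 heading=down
[4] after straight(3): x=-5 y=-4 heading=down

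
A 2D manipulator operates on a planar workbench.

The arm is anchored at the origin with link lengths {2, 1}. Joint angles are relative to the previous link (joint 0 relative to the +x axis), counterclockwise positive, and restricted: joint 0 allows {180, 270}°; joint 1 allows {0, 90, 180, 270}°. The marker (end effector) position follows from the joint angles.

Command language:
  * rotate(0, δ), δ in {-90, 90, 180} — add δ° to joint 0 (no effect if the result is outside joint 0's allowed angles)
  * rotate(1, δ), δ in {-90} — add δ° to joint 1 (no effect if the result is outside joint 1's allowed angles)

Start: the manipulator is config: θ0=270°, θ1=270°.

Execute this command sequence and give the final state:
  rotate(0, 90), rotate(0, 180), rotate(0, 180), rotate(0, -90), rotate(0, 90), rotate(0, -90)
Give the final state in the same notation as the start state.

t0: config: θ0=270°, θ1=270°
[1] after rotate(0, 90): config: θ0=270°, θ1=270°
[2] after rotate(0, 180): config: θ0=270°, θ1=270°
[3] after rotate(0, 180): config: θ0=270°, θ1=270°
[4] after rotate(0, -90): config: θ0=180°, θ1=270°
[5] after rotate(0, 90): config: θ0=270°, θ1=270°
[6] after rotate(0, -90): config: θ0=180°, θ1=270°

config: θ0=180°, θ1=270°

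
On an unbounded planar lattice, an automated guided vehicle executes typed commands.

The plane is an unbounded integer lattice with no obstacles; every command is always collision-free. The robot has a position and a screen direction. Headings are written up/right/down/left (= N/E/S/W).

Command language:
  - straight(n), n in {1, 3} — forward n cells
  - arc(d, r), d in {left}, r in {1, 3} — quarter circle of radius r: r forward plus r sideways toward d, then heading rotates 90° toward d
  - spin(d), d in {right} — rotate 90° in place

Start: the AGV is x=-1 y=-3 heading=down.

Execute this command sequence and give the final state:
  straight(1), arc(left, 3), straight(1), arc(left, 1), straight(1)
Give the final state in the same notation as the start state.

t0: x=-1 y=-3 heading=down
[1] after straight(1): x=-1 y=-4 heading=down
[2] after arc(left, 3): x=2 y=-7 heading=right
[3] after straight(1): x=3 y=-7 heading=right
[4] after arc(left, 1): x=4 y=-6 heading=up
[5] after straight(1): x=4 y=-5 heading=up

x=4 y=-5 heading=up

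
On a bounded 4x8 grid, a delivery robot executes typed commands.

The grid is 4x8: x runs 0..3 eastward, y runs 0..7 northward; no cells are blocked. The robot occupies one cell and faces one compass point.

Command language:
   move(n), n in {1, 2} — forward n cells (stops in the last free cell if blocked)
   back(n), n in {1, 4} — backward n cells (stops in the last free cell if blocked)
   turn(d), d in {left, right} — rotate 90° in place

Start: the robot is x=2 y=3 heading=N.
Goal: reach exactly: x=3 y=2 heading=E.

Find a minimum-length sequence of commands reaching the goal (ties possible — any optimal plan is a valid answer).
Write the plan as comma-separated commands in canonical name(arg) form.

from: x=2 y=3 heading=N
[1] after back(1): x=2 y=2 heading=N
[2] after turn(right): x=2 y=2 heading=E
[3] after move(1): x=3 y=2 heading=E
nothing shorter than 3 reaches the goal.

back(1), turn(right), move(1)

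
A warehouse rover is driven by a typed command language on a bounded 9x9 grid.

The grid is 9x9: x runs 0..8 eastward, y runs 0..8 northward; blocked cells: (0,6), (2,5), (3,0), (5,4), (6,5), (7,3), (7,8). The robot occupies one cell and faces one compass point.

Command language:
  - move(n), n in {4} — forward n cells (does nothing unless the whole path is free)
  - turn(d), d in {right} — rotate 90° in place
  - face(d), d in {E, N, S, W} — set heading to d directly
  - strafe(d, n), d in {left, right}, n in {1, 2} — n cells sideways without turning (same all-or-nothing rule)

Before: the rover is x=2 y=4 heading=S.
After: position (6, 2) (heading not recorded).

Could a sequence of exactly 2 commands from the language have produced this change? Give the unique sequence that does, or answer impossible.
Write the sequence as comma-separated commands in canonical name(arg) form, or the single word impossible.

impossible

checked all 2-command options: none fits.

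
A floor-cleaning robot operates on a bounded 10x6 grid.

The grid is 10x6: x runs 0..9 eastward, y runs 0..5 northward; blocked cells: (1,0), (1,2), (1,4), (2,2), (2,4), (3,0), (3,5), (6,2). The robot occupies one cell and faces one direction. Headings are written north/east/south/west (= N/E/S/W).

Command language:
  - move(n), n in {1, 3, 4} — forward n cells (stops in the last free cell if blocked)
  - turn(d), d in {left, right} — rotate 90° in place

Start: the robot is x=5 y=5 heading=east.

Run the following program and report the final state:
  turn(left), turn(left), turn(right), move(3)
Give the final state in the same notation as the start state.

x=5 y=5 heading=north

initial: x=5 y=5 heading=east
[1] after turn(left): x=5 y=5 heading=north
[2] after turn(left): x=5 y=5 heading=west
[3] after turn(right): x=5 y=5 heading=north
[4] after move(3): x=5 y=5 heading=north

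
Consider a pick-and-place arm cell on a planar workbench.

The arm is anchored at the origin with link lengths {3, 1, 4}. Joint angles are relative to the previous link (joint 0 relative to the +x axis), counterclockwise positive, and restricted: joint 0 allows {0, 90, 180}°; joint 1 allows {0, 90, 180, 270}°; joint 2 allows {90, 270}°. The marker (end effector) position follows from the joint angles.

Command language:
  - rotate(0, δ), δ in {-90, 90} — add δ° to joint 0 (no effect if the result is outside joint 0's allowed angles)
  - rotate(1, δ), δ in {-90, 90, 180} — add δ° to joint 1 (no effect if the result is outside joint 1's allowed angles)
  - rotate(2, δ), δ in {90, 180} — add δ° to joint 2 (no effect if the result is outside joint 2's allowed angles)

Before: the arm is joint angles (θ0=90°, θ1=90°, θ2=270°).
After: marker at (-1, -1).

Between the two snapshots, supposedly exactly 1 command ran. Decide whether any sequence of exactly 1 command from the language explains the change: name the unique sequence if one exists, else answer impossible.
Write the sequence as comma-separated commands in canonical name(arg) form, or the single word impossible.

rotate(2, 180)

start: joint angles (θ0=90°, θ1=90°, θ2=270°)
step 1 (rotate(2, 180)): joint angles (θ0=90°, θ1=90°, θ2=90°)
all 7 alternatives checked — unique.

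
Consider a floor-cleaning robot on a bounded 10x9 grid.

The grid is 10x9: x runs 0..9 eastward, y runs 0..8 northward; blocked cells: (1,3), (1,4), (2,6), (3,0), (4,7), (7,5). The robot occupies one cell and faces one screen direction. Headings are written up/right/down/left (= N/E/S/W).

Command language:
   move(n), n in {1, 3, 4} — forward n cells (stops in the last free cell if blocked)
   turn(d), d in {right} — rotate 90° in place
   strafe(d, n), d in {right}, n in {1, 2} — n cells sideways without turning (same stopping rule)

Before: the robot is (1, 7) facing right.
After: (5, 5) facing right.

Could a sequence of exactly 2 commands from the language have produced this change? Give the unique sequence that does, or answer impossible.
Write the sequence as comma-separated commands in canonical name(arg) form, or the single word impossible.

key: heading stays E — no command in the sequence turns
start: (1, 7) facing right
t=1 strafe(right, 2) ⇒ (1, 5) facing right
t=2 move(4) ⇒ (5, 5) facing right
all 36 alternatives checked — unique.

strafe(right, 2), move(4)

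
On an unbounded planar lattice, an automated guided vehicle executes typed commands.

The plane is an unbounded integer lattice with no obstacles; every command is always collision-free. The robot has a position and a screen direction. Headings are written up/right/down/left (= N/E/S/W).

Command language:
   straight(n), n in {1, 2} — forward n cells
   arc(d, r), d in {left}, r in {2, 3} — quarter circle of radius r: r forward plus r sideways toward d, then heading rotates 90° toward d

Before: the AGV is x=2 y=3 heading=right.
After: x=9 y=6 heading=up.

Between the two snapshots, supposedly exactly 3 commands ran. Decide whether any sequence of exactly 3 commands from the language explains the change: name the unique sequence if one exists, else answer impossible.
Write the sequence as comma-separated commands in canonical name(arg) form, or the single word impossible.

straight(2), straight(2), arc(left, 3)

key: cell and facing (now N) both changed — the 3 commands mix motion and turning
t0: x=2 y=3 heading=right
step 1 (straight(2)): x=4 y=3 heading=right
step 2 (straight(2)): x=6 y=3 heading=right
step 3 (arc(left, 3)): x=9 y=6 heading=up
all 64 alternatives checked — unique.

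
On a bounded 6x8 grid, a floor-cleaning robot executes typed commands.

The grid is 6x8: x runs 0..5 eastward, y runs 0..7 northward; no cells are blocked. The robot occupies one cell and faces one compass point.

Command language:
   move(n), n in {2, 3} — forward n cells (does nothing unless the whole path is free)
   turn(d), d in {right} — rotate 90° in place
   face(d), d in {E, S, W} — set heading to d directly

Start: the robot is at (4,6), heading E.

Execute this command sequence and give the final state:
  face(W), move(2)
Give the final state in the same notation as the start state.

begin: at (4,6), heading E
1. face(W) → at (4,6), heading W
2. move(2) → at (2,6), heading W

at (2,6), heading W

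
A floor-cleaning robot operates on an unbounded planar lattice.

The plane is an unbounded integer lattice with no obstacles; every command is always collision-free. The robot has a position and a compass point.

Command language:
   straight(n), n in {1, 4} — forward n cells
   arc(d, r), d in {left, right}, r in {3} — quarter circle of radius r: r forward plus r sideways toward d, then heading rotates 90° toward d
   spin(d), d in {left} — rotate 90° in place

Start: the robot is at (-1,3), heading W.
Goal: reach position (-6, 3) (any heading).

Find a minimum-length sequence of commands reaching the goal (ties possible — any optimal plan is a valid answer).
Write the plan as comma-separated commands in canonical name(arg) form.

initial: at (-1,3), heading W
step 1 (straight(1)): at (-2,3), heading W
step 2 (straight(4)): at (-6,3), heading W
nothing shorter than 2 reaches the goal.

straight(1), straight(4)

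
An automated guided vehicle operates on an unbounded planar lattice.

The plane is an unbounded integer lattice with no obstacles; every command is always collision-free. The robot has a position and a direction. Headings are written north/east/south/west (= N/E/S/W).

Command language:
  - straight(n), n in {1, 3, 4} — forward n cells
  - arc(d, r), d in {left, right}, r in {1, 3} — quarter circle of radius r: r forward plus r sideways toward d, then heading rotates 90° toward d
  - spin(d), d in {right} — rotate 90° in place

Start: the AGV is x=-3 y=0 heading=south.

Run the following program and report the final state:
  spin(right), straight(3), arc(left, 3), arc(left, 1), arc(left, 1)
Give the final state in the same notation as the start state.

x=-7 y=-3 heading=north

t0: x=-3 y=0 heading=south
[1] after spin(right): x=-3 y=0 heading=west
[2] after straight(3): x=-6 y=0 heading=west
[3] after arc(left, 3): x=-9 y=-3 heading=south
[4] after arc(left, 1): x=-8 y=-4 heading=east
[5] after arc(left, 1): x=-7 y=-3 heading=north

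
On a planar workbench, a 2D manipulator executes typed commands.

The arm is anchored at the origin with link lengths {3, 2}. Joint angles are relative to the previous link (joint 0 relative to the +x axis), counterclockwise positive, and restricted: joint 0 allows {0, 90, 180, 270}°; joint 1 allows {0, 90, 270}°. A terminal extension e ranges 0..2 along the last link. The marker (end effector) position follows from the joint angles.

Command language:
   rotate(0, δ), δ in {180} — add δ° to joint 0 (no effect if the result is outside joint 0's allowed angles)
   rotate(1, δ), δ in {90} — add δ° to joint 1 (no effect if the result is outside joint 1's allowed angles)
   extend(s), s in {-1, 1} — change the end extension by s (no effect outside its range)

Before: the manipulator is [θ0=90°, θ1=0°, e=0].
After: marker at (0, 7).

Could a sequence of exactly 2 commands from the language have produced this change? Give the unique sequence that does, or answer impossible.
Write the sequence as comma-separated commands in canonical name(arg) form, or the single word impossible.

extend(1), extend(1)

initial: [θ0=90°, θ1=0°, e=0]
1. extend(1) → [θ0=90°, θ1=0°, e=1]
2. extend(1) → [θ0=90°, θ1=0°, e=2]
no rival 2-sequence matches.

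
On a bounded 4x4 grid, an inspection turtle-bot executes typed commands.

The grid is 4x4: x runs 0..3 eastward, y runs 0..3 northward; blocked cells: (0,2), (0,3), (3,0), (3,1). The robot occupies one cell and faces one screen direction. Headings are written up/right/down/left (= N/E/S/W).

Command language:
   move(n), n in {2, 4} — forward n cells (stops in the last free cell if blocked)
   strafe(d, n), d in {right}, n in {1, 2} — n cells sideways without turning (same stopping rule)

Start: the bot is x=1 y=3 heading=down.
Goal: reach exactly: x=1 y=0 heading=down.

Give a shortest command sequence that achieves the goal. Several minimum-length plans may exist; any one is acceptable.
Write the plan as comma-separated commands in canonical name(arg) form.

move(4)

start: x=1 y=3 heading=down
step 1 (move(4)): x=1 y=0 heading=down
minimal: 1 command(s), checked below 1.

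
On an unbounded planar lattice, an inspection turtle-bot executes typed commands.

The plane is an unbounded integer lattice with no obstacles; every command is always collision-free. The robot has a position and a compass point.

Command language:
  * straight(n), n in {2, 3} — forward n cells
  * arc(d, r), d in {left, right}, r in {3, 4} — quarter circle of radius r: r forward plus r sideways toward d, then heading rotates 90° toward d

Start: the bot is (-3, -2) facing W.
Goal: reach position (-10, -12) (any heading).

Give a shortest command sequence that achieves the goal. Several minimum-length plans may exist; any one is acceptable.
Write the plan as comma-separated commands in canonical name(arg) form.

start: (-3, -2) facing W
1. arc(left, 3) → (-6, -5) facing S
2. straight(3) → (-6, -8) facing S
3. arc(right, 4) → (-10, -12) facing W
nothing shorter than 3 reaches the goal.

arc(left, 3), straight(3), arc(right, 4)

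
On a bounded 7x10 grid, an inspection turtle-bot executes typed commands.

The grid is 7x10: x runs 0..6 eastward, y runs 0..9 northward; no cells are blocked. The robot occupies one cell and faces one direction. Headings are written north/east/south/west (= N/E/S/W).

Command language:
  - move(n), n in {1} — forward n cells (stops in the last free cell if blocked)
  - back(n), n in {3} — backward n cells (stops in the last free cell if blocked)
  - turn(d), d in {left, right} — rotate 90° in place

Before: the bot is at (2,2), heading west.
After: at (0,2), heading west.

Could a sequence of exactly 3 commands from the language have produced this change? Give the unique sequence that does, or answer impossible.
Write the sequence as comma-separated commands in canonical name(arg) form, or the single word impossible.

key: the third move(1) runs into the grid edge before its full distance
from: at (2,2), heading west
1. move(1) → at (1,2), heading west
2. move(1) → at (0,2), heading west
3. move(1) → at (0,2), heading west
uniquely the one of 64 3-step routes that fits.

move(1), move(1), move(1)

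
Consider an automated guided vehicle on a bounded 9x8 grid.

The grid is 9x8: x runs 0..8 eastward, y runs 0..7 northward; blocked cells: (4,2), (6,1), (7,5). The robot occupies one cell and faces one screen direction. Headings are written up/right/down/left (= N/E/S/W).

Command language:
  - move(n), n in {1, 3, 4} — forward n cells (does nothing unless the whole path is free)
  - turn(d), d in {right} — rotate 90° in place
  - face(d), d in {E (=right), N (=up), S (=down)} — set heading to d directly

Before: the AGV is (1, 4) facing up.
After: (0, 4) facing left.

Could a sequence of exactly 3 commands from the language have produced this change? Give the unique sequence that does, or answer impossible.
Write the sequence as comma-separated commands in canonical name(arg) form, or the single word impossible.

face(S), turn(right), move(1)

key: position moved to (0,4) AND the heading swung to W — translation plus rotation needed
begin: (1, 4) facing up
1. face(S) → (1, 4) facing down
2. turn(right) → (1, 4) facing left
3. move(1) → (0, 4) facing left
no rival 3-sequence matches.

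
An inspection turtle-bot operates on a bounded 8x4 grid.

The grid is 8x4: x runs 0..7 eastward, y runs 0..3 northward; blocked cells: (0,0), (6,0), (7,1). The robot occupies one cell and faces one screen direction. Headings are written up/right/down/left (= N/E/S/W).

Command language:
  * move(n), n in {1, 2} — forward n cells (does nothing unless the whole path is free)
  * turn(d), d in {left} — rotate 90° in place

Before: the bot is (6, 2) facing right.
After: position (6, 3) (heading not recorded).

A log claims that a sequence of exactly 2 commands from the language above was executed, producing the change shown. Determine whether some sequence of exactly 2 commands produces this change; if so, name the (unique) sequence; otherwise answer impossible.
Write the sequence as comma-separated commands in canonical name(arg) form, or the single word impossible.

key: order matters: swapping turn(left) and move(1) lands elsewhere
t0: (6, 2) facing right
step 1 (turn(left)): (6, 2) facing up
step 2 (move(1)): (6, 3) facing up
all 9 alternatives checked — unique.

turn(left), move(1)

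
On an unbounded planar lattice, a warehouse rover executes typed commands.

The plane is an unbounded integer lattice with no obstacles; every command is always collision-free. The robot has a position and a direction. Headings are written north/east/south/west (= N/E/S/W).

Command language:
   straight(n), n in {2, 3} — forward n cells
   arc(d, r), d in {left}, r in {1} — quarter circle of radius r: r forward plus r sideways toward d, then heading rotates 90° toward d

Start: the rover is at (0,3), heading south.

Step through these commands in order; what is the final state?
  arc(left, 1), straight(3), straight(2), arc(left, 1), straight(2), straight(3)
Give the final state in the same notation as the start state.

initial: at (0,3), heading south
step 1 (arc(left, 1)): at (1,2), heading east
step 2 (straight(3)): at (4,2), heading east
step 3 (straight(2)): at (6,2), heading east
step 4 (arc(left, 1)): at (7,3), heading north
step 5 (straight(2)): at (7,5), heading north
step 6 (straight(3)): at (7,8), heading north

at (7,8), heading north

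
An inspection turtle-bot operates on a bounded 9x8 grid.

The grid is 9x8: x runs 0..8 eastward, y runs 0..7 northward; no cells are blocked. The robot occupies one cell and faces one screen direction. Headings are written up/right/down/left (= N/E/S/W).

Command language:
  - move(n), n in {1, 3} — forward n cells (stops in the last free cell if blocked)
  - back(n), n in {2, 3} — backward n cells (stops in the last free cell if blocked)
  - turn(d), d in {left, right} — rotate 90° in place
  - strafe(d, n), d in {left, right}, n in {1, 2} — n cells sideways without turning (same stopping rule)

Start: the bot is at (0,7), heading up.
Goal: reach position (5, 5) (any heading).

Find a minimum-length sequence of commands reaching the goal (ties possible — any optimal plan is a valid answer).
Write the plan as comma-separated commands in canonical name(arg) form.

turn(left), back(3), back(2), strafe(left, 2)

start: at (0,7), heading up
step 1 (turn(left)): at (0,7), heading left
step 2 (back(3)): at (3,7), heading left
step 3 (back(2)): at (5,7), heading left
step 4 (strafe(left, 2)): at (5,5), heading left
shorter routes all fall short; 4 is best.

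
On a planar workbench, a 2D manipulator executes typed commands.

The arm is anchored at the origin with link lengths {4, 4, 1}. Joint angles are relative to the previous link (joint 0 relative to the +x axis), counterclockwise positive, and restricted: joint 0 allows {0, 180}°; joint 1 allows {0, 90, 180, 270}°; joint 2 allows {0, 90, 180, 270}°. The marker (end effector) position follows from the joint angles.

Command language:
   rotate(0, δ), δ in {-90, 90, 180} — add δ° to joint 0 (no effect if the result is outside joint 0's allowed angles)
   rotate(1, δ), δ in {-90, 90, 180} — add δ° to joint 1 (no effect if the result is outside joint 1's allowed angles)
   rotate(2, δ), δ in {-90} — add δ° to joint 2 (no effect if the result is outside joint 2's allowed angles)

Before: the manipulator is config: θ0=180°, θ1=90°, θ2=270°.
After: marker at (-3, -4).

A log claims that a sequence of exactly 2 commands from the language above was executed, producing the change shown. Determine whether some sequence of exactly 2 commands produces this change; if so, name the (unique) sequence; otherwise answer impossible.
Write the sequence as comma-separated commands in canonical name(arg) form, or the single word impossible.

start: config: θ0=180°, θ1=90°, θ2=270°
[1] after rotate(2, -90): config: θ0=180°, θ1=90°, θ2=180°
[2] after rotate(2, -90): config: θ0=180°, θ1=90°, θ2=90°
no other 2-command option fits: unique.

rotate(2, -90), rotate(2, -90)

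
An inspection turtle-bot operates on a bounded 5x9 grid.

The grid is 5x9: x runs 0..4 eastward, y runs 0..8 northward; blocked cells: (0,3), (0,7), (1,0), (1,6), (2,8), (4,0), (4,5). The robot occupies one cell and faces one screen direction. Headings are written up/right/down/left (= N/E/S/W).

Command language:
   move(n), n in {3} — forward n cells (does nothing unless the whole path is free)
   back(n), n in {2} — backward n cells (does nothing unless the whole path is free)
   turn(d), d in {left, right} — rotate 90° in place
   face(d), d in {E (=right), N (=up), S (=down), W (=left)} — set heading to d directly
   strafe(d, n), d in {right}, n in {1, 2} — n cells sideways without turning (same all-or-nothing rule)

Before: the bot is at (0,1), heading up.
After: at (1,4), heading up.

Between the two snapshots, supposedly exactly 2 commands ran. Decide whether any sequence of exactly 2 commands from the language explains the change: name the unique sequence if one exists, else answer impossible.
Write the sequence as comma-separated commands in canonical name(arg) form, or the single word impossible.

key: running move(3) before strafe(right, 1) would end elsewhere — order is forced
from: at (0,1), heading up
step 1 (strafe(right, 1)): at (1,1), heading up
step 2 (move(3)): at (1,4), heading up
all 100 alternatives checked — unique.

strafe(right, 1), move(3)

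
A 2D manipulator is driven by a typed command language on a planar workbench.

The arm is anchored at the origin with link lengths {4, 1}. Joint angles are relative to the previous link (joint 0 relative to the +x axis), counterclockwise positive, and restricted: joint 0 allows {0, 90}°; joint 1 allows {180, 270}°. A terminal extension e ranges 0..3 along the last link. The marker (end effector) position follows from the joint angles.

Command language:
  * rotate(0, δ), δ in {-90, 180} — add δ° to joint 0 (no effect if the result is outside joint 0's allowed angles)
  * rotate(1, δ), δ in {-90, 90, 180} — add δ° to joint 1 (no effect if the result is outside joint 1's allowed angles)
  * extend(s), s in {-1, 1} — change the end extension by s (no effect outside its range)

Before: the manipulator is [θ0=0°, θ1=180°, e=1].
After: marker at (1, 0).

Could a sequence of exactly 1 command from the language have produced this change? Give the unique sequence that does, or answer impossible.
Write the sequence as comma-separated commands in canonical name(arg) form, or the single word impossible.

begin: [θ0=0°, θ1=180°, e=1]
step 1 (extend(1)): [θ0=0°, θ1=180°, e=2]
uniquely the one of 7 1-step routes that fits.

extend(1)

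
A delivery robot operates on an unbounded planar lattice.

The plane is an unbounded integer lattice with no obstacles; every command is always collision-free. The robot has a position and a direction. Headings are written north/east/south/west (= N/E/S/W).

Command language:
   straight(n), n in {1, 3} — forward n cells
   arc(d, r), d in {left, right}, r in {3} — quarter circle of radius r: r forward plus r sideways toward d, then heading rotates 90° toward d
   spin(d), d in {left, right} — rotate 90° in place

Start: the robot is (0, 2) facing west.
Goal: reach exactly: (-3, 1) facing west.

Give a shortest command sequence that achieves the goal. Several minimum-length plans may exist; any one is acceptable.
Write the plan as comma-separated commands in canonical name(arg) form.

t0: (0, 2) facing west
[1] after straight(3): (-3, 2) facing west
[2] after spin(left): (-3, 2) facing south
[3] after straight(1): (-3, 1) facing south
[4] after spin(right): (-3, 1) facing west
minimal: 4 command(s), checked below 4.

straight(3), spin(left), straight(1), spin(right)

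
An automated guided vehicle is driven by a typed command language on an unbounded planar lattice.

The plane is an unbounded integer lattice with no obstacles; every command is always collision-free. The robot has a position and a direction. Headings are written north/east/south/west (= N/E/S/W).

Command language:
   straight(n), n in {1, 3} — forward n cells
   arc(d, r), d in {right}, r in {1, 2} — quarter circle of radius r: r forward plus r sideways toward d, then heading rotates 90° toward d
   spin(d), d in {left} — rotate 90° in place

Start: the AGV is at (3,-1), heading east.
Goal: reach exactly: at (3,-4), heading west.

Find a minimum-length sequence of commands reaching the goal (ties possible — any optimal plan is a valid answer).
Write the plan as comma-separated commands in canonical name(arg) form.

from: at (3,-1), heading east
t=1 straight(1) ⇒ at (4,-1), heading east
t=2 arc(right, 1) ⇒ at (5,-2), heading south
t=3 arc(right, 2) ⇒ at (3,-4), heading west
shorter routes all fall short; 3 is best.

straight(1), arc(right, 1), arc(right, 2)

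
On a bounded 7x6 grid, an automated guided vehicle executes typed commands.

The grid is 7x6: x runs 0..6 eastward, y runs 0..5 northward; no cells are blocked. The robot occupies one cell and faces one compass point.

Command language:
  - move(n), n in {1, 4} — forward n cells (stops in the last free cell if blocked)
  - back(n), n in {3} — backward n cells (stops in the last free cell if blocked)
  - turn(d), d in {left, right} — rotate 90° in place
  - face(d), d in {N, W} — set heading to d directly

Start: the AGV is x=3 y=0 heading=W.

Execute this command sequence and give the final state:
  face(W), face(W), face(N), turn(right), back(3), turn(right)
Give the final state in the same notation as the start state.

x=0 y=0 heading=S

initial: x=3 y=0 heading=W
1. face(W) → x=3 y=0 heading=W
2. face(W) → x=3 y=0 heading=W
3. face(N) → x=3 y=0 heading=N
4. turn(right) → x=3 y=0 heading=E
5. back(3) → x=0 y=0 heading=E
6. turn(right) → x=0 y=0 heading=S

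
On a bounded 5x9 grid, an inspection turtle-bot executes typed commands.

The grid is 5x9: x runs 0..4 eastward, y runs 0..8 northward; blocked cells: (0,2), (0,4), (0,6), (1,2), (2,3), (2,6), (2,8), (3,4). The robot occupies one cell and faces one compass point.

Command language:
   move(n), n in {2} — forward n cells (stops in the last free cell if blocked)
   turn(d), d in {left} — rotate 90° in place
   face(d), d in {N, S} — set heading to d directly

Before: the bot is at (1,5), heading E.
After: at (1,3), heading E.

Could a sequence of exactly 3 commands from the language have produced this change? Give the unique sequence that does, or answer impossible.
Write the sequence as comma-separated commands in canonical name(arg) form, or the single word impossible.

face(S), move(2), turn(left)

key: still facing E at the end — net rotation zero over 3 steps
initial: at (1,5), heading E
[1] after face(S): at (1,5), heading S
[2] after move(2): at (1,3), heading S
[3] after turn(left): at (1,3), heading E
no other 3-command option fits: unique.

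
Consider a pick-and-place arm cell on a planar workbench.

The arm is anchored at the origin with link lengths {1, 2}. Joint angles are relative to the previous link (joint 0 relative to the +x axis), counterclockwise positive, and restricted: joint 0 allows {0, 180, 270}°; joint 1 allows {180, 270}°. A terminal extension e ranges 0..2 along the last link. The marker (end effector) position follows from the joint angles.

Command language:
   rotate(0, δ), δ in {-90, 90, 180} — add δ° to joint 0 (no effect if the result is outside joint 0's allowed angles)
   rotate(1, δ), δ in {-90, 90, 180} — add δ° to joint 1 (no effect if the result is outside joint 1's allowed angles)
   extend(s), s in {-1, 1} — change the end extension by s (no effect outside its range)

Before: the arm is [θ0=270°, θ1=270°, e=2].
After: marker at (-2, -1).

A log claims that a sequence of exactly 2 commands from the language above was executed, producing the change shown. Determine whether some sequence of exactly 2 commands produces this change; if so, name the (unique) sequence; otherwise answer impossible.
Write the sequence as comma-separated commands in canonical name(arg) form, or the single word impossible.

extend(-1), extend(-1)

start: [θ0=270°, θ1=270°, e=2]
t=1 extend(-1) ⇒ [θ0=270°, θ1=270°, e=1]
t=2 extend(-1) ⇒ [θ0=270°, θ1=270°, e=0]
no other 2-command option fits: unique.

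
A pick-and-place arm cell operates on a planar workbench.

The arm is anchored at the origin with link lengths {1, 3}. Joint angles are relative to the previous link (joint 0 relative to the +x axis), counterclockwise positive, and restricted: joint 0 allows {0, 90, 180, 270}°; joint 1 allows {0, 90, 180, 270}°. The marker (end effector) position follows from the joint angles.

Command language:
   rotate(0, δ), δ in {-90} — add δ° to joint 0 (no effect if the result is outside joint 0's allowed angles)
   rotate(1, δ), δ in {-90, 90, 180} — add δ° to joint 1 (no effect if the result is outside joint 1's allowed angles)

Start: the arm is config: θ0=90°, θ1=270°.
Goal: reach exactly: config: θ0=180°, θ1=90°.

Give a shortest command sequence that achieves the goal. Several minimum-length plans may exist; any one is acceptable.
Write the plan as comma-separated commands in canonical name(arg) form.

begin: config: θ0=90°, θ1=270°
[1] after rotate(1, 180): config: θ0=90°, θ1=90°
[2] after rotate(0, -90): config: θ0=0°, θ1=90°
[3] after rotate(0, -90): config: θ0=270°, θ1=90°
[4] after rotate(0, -90): config: θ0=180°, θ1=90°
nothing shorter than 4 reaches the goal.

rotate(1, 180), rotate(0, -90), rotate(0, -90), rotate(0, -90)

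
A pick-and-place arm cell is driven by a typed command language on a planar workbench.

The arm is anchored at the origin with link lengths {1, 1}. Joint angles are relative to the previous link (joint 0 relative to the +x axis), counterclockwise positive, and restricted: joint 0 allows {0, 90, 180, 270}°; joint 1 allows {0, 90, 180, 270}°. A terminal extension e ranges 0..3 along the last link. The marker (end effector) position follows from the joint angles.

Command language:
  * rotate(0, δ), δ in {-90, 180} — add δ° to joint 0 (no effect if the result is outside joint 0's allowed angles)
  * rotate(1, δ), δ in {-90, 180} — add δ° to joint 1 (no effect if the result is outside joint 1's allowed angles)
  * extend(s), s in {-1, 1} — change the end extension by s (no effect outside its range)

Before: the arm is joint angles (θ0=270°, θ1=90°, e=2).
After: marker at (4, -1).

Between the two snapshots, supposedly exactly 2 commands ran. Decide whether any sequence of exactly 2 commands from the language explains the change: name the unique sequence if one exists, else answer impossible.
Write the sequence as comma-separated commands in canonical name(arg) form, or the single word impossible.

initial: joint angles (θ0=270°, θ1=90°, e=2)
[1] after extend(1): joint angles (θ0=270°, θ1=90°, e=3)
[2] after extend(1): joint angles (θ0=270°, θ1=90°, e=3)
all 36 alternatives checked — unique.

extend(1), extend(1)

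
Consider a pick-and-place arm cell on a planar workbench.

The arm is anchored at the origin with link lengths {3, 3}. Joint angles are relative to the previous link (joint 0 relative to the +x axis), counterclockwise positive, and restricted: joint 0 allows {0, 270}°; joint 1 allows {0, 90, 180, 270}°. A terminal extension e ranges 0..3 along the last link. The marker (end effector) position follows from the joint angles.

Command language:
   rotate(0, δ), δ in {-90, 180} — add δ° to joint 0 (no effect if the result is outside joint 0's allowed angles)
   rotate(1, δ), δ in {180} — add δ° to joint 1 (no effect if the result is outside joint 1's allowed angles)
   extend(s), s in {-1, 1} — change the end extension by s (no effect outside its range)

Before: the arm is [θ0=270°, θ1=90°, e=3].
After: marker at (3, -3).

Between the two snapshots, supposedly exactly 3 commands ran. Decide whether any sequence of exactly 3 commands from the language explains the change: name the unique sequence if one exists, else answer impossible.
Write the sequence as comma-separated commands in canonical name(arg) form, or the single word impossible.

extend(-1), extend(-1), extend(-1)

begin: [θ0=270°, θ1=90°, e=3]
[1] after extend(-1): [θ0=270°, θ1=90°, e=2]
[2] after extend(-1): [θ0=270°, θ1=90°, e=1]
[3] after extend(-1): [θ0=270°, θ1=90°, e=0]
uniquely the one of 125 3-step routes that fits.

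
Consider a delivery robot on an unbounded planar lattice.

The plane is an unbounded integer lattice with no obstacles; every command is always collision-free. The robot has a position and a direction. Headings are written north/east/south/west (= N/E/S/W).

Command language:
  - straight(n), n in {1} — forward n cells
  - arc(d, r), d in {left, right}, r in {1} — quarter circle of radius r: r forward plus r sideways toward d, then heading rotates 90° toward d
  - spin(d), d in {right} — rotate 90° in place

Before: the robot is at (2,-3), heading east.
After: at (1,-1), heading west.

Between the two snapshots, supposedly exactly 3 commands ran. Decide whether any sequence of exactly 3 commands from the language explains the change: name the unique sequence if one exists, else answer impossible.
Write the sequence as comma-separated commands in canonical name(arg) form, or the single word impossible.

arc(left, 1), arc(left, 1), straight(1)

key: running straight(1) before arc(left, 1) would end elsewhere — order is forced
t0: at (2,-3), heading east
1. arc(left, 1) → at (3,-2), heading north
2. arc(left, 1) → at (2,-1), heading west
3. straight(1) → at (1,-1), heading west
all 64 alternatives checked — unique.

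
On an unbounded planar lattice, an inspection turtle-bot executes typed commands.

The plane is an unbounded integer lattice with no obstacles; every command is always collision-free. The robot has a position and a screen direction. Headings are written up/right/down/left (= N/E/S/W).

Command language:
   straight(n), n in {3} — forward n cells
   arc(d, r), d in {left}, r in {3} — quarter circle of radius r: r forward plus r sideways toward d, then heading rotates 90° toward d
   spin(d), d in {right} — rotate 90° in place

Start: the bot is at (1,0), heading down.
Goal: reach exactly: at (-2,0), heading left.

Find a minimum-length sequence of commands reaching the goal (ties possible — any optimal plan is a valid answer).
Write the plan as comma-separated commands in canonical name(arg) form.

spin(right), straight(3)

start: at (1,0), heading down
t=1 spin(right) ⇒ at (1,0), heading left
t=2 straight(3) ⇒ at (-2,0), heading left
shorter routes all fall short; 2 is best.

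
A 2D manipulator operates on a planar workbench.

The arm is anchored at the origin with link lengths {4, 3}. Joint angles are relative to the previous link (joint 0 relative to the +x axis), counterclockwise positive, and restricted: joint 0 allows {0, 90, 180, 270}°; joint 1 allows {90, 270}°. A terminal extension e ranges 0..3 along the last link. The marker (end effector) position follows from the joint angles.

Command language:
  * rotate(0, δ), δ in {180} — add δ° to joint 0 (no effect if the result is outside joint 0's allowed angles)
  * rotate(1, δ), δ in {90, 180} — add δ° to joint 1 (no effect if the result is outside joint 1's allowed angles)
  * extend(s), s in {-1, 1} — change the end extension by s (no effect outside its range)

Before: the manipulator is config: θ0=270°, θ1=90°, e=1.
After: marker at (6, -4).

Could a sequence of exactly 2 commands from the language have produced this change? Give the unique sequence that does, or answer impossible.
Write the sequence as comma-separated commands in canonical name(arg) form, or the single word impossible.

extend(1), extend(1)

start: config: θ0=270°, θ1=90°, e=1
t=1 extend(1) ⇒ config: θ0=270°, θ1=90°, e=2
t=2 extend(1) ⇒ config: θ0=270°, θ1=90°, e=3
all 25 alternatives checked — unique.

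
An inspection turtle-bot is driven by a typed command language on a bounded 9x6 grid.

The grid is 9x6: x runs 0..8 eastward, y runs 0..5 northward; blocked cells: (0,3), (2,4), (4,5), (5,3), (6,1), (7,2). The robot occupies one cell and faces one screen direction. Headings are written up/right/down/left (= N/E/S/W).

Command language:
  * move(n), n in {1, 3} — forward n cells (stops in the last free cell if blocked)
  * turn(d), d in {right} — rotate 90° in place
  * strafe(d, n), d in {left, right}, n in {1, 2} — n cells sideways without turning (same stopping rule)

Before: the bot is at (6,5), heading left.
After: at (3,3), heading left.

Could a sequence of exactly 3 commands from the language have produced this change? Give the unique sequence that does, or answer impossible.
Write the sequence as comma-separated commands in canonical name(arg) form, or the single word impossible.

strafe(left, 1), move(3), strafe(left, 1)

key: still facing W at the end — nothing in the sequence rotates
from: at (6,5), heading left
[1] after strafe(left, 1): at (6,4), heading left
[2] after move(3): at (3,4), heading left
[3] after strafe(left, 1): at (3,3), heading left
uniquely the one of 343 3-step routes that fits.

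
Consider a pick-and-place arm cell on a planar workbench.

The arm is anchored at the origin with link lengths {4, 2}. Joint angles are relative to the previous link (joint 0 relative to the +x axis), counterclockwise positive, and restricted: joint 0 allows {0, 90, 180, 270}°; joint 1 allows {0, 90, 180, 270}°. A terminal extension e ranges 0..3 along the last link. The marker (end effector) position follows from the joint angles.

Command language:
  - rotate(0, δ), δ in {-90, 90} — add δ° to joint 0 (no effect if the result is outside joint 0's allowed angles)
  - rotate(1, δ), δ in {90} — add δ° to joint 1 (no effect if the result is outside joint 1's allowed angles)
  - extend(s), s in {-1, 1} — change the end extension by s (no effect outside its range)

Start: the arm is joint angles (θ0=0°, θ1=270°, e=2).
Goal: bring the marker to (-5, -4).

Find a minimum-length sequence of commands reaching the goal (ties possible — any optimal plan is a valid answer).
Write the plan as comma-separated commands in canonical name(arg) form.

start: joint angles (θ0=0°, θ1=270°, e=2)
1. rotate(0, -90) → joint angles (θ0=270°, θ1=270°, e=2)
2. extend(1) → joint angles (θ0=270°, θ1=270°, e=3)
minimal: 2 command(s), checked below 2.

rotate(0, -90), extend(1)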